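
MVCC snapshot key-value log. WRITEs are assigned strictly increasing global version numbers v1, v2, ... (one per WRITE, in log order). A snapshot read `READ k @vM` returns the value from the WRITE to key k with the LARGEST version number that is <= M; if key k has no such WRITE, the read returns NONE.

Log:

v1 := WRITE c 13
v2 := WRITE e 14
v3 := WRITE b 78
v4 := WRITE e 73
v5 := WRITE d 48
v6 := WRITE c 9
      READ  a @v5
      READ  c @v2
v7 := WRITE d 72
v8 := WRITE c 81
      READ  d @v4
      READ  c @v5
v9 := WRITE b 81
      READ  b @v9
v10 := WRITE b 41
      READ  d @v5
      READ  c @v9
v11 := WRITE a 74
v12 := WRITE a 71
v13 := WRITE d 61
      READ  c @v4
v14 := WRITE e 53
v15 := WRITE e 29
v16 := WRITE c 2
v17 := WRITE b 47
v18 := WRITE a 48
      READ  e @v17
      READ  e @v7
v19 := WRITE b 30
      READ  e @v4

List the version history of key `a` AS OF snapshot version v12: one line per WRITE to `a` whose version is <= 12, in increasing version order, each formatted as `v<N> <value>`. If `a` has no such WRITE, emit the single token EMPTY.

Scan writes for key=a with version <= 12:
  v1 WRITE c 13 -> skip
  v2 WRITE e 14 -> skip
  v3 WRITE b 78 -> skip
  v4 WRITE e 73 -> skip
  v5 WRITE d 48 -> skip
  v6 WRITE c 9 -> skip
  v7 WRITE d 72 -> skip
  v8 WRITE c 81 -> skip
  v9 WRITE b 81 -> skip
  v10 WRITE b 41 -> skip
  v11 WRITE a 74 -> keep
  v12 WRITE a 71 -> keep
  v13 WRITE d 61 -> skip
  v14 WRITE e 53 -> skip
  v15 WRITE e 29 -> skip
  v16 WRITE c 2 -> skip
  v17 WRITE b 47 -> skip
  v18 WRITE a 48 -> drop (> snap)
  v19 WRITE b 30 -> skip
Collected: [(11, 74), (12, 71)]

Answer: v11 74
v12 71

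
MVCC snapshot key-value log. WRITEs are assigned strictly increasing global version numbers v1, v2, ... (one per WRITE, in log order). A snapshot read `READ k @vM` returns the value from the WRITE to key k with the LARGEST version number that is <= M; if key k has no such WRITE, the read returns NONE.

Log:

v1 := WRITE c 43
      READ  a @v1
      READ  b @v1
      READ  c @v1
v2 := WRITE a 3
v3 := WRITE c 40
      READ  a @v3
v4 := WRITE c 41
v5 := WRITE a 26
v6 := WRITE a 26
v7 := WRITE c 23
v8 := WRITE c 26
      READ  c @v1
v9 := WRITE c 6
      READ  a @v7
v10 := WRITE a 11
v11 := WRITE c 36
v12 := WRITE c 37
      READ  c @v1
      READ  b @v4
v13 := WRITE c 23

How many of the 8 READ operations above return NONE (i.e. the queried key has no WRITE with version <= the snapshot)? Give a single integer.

v1: WRITE c=43  (c history now [(1, 43)])
READ a @v1: history=[] -> no version <= 1 -> NONE
READ b @v1: history=[] -> no version <= 1 -> NONE
READ c @v1: history=[(1, 43)] -> pick v1 -> 43
v2: WRITE a=3  (a history now [(2, 3)])
v3: WRITE c=40  (c history now [(1, 43), (3, 40)])
READ a @v3: history=[(2, 3)] -> pick v2 -> 3
v4: WRITE c=41  (c history now [(1, 43), (3, 40), (4, 41)])
v5: WRITE a=26  (a history now [(2, 3), (5, 26)])
v6: WRITE a=26  (a history now [(2, 3), (5, 26), (6, 26)])
v7: WRITE c=23  (c history now [(1, 43), (3, 40), (4, 41), (7, 23)])
v8: WRITE c=26  (c history now [(1, 43), (3, 40), (4, 41), (7, 23), (8, 26)])
READ c @v1: history=[(1, 43), (3, 40), (4, 41), (7, 23), (8, 26)] -> pick v1 -> 43
v9: WRITE c=6  (c history now [(1, 43), (3, 40), (4, 41), (7, 23), (8, 26), (9, 6)])
READ a @v7: history=[(2, 3), (5, 26), (6, 26)] -> pick v6 -> 26
v10: WRITE a=11  (a history now [(2, 3), (5, 26), (6, 26), (10, 11)])
v11: WRITE c=36  (c history now [(1, 43), (3, 40), (4, 41), (7, 23), (8, 26), (9, 6), (11, 36)])
v12: WRITE c=37  (c history now [(1, 43), (3, 40), (4, 41), (7, 23), (8, 26), (9, 6), (11, 36), (12, 37)])
READ c @v1: history=[(1, 43), (3, 40), (4, 41), (7, 23), (8, 26), (9, 6), (11, 36), (12, 37)] -> pick v1 -> 43
READ b @v4: history=[] -> no version <= 4 -> NONE
v13: WRITE c=23  (c history now [(1, 43), (3, 40), (4, 41), (7, 23), (8, 26), (9, 6), (11, 36), (12, 37), (13, 23)])
Read results in order: ['NONE', 'NONE', '43', '3', '43', '26', '43', 'NONE']
NONE count = 3

Answer: 3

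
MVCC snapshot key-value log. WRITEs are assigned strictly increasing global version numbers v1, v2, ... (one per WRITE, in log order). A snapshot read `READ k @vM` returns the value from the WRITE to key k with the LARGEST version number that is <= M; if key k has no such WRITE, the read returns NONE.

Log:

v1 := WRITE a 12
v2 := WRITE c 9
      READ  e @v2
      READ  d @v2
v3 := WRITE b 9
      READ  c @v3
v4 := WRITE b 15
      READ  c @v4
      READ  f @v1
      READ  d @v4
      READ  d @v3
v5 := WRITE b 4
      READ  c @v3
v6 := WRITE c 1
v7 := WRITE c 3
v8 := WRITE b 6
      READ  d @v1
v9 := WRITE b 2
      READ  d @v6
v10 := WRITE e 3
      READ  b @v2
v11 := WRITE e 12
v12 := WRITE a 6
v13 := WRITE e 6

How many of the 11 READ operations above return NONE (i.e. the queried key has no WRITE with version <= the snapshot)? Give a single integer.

Answer: 8

Derivation:
v1: WRITE a=12  (a history now [(1, 12)])
v2: WRITE c=9  (c history now [(2, 9)])
READ e @v2: history=[] -> no version <= 2 -> NONE
READ d @v2: history=[] -> no version <= 2 -> NONE
v3: WRITE b=9  (b history now [(3, 9)])
READ c @v3: history=[(2, 9)] -> pick v2 -> 9
v4: WRITE b=15  (b history now [(3, 9), (4, 15)])
READ c @v4: history=[(2, 9)] -> pick v2 -> 9
READ f @v1: history=[] -> no version <= 1 -> NONE
READ d @v4: history=[] -> no version <= 4 -> NONE
READ d @v3: history=[] -> no version <= 3 -> NONE
v5: WRITE b=4  (b history now [(3, 9), (4, 15), (5, 4)])
READ c @v3: history=[(2, 9)] -> pick v2 -> 9
v6: WRITE c=1  (c history now [(2, 9), (6, 1)])
v7: WRITE c=3  (c history now [(2, 9), (6, 1), (7, 3)])
v8: WRITE b=6  (b history now [(3, 9), (4, 15), (5, 4), (8, 6)])
READ d @v1: history=[] -> no version <= 1 -> NONE
v9: WRITE b=2  (b history now [(3, 9), (4, 15), (5, 4), (8, 6), (9, 2)])
READ d @v6: history=[] -> no version <= 6 -> NONE
v10: WRITE e=3  (e history now [(10, 3)])
READ b @v2: history=[(3, 9), (4, 15), (5, 4), (8, 6), (9, 2)] -> no version <= 2 -> NONE
v11: WRITE e=12  (e history now [(10, 3), (11, 12)])
v12: WRITE a=6  (a history now [(1, 12), (12, 6)])
v13: WRITE e=6  (e history now [(10, 3), (11, 12), (13, 6)])
Read results in order: ['NONE', 'NONE', '9', '9', 'NONE', 'NONE', 'NONE', '9', 'NONE', 'NONE', 'NONE']
NONE count = 8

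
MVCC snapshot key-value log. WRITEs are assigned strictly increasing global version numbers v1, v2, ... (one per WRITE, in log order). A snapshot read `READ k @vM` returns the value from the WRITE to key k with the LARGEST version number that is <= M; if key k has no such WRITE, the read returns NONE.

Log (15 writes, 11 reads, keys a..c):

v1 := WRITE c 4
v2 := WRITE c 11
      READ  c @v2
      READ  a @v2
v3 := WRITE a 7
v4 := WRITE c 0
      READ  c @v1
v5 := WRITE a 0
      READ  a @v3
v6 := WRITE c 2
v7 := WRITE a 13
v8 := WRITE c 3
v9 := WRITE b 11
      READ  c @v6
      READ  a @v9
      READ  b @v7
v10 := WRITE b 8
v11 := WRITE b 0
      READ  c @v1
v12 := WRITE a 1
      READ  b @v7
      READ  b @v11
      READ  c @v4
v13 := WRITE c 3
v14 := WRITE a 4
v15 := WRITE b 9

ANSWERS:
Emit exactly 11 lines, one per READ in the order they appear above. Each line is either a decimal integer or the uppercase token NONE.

Answer: 11
NONE
4
7
2
13
NONE
4
NONE
0
0

Derivation:
v1: WRITE c=4  (c history now [(1, 4)])
v2: WRITE c=11  (c history now [(1, 4), (2, 11)])
READ c @v2: history=[(1, 4), (2, 11)] -> pick v2 -> 11
READ a @v2: history=[] -> no version <= 2 -> NONE
v3: WRITE a=7  (a history now [(3, 7)])
v4: WRITE c=0  (c history now [(1, 4), (2, 11), (4, 0)])
READ c @v1: history=[(1, 4), (2, 11), (4, 0)] -> pick v1 -> 4
v5: WRITE a=0  (a history now [(3, 7), (5, 0)])
READ a @v3: history=[(3, 7), (5, 0)] -> pick v3 -> 7
v6: WRITE c=2  (c history now [(1, 4), (2, 11), (4, 0), (6, 2)])
v7: WRITE a=13  (a history now [(3, 7), (5, 0), (7, 13)])
v8: WRITE c=3  (c history now [(1, 4), (2, 11), (4, 0), (6, 2), (8, 3)])
v9: WRITE b=11  (b history now [(9, 11)])
READ c @v6: history=[(1, 4), (2, 11), (4, 0), (6, 2), (8, 3)] -> pick v6 -> 2
READ a @v9: history=[(3, 7), (5, 0), (7, 13)] -> pick v7 -> 13
READ b @v7: history=[(9, 11)] -> no version <= 7 -> NONE
v10: WRITE b=8  (b history now [(9, 11), (10, 8)])
v11: WRITE b=0  (b history now [(9, 11), (10, 8), (11, 0)])
READ c @v1: history=[(1, 4), (2, 11), (4, 0), (6, 2), (8, 3)] -> pick v1 -> 4
v12: WRITE a=1  (a history now [(3, 7), (5, 0), (7, 13), (12, 1)])
READ b @v7: history=[(9, 11), (10, 8), (11, 0)] -> no version <= 7 -> NONE
READ b @v11: history=[(9, 11), (10, 8), (11, 0)] -> pick v11 -> 0
READ c @v4: history=[(1, 4), (2, 11), (4, 0), (6, 2), (8, 3)] -> pick v4 -> 0
v13: WRITE c=3  (c history now [(1, 4), (2, 11), (4, 0), (6, 2), (8, 3), (13, 3)])
v14: WRITE a=4  (a history now [(3, 7), (5, 0), (7, 13), (12, 1), (14, 4)])
v15: WRITE b=9  (b history now [(9, 11), (10, 8), (11, 0), (15, 9)])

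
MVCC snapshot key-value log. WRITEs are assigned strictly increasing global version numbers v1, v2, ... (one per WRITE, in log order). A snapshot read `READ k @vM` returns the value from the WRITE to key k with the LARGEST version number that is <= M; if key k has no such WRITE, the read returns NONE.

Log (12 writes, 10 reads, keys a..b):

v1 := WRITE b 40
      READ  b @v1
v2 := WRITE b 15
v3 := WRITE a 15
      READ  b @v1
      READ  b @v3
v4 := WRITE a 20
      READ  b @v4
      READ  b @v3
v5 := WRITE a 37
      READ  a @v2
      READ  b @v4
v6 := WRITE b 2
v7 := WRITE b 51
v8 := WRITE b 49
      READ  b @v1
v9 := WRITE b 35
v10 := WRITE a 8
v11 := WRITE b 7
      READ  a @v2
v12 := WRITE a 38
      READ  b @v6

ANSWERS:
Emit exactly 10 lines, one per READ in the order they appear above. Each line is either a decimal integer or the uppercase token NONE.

v1: WRITE b=40  (b history now [(1, 40)])
READ b @v1: history=[(1, 40)] -> pick v1 -> 40
v2: WRITE b=15  (b history now [(1, 40), (2, 15)])
v3: WRITE a=15  (a history now [(3, 15)])
READ b @v1: history=[(1, 40), (2, 15)] -> pick v1 -> 40
READ b @v3: history=[(1, 40), (2, 15)] -> pick v2 -> 15
v4: WRITE a=20  (a history now [(3, 15), (4, 20)])
READ b @v4: history=[(1, 40), (2, 15)] -> pick v2 -> 15
READ b @v3: history=[(1, 40), (2, 15)] -> pick v2 -> 15
v5: WRITE a=37  (a history now [(3, 15), (4, 20), (5, 37)])
READ a @v2: history=[(3, 15), (4, 20), (5, 37)] -> no version <= 2 -> NONE
READ b @v4: history=[(1, 40), (2, 15)] -> pick v2 -> 15
v6: WRITE b=2  (b history now [(1, 40), (2, 15), (6, 2)])
v7: WRITE b=51  (b history now [(1, 40), (2, 15), (6, 2), (7, 51)])
v8: WRITE b=49  (b history now [(1, 40), (2, 15), (6, 2), (7, 51), (8, 49)])
READ b @v1: history=[(1, 40), (2, 15), (6, 2), (7, 51), (8, 49)] -> pick v1 -> 40
v9: WRITE b=35  (b history now [(1, 40), (2, 15), (6, 2), (7, 51), (8, 49), (9, 35)])
v10: WRITE a=8  (a history now [(3, 15), (4, 20), (5, 37), (10, 8)])
v11: WRITE b=7  (b history now [(1, 40), (2, 15), (6, 2), (7, 51), (8, 49), (9, 35), (11, 7)])
READ a @v2: history=[(3, 15), (4, 20), (5, 37), (10, 8)] -> no version <= 2 -> NONE
v12: WRITE a=38  (a history now [(3, 15), (4, 20), (5, 37), (10, 8), (12, 38)])
READ b @v6: history=[(1, 40), (2, 15), (6, 2), (7, 51), (8, 49), (9, 35), (11, 7)] -> pick v6 -> 2

Answer: 40
40
15
15
15
NONE
15
40
NONE
2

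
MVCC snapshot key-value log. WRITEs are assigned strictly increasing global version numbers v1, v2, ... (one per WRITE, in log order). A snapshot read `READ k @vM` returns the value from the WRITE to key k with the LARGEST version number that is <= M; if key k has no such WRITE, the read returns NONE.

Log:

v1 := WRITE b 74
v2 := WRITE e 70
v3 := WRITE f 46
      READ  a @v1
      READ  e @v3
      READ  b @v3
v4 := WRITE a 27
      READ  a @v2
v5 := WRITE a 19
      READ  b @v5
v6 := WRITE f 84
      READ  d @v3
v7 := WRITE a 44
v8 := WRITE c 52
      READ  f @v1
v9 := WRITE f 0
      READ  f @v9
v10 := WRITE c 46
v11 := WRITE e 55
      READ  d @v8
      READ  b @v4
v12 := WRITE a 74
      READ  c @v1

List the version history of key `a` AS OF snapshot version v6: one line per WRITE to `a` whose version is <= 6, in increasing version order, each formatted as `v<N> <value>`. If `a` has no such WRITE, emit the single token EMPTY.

Scan writes for key=a with version <= 6:
  v1 WRITE b 74 -> skip
  v2 WRITE e 70 -> skip
  v3 WRITE f 46 -> skip
  v4 WRITE a 27 -> keep
  v5 WRITE a 19 -> keep
  v6 WRITE f 84 -> skip
  v7 WRITE a 44 -> drop (> snap)
  v8 WRITE c 52 -> skip
  v9 WRITE f 0 -> skip
  v10 WRITE c 46 -> skip
  v11 WRITE e 55 -> skip
  v12 WRITE a 74 -> drop (> snap)
Collected: [(4, 27), (5, 19)]

Answer: v4 27
v5 19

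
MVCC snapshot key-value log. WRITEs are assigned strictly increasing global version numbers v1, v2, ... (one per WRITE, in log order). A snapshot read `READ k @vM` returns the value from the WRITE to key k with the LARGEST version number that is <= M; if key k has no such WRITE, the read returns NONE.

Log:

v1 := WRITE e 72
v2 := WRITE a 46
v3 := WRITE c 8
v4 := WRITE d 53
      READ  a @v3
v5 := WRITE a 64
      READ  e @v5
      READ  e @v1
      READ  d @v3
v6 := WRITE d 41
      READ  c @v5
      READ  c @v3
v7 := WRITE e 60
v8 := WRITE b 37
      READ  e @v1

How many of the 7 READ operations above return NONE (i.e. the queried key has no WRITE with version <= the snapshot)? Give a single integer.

Answer: 1

Derivation:
v1: WRITE e=72  (e history now [(1, 72)])
v2: WRITE a=46  (a history now [(2, 46)])
v3: WRITE c=8  (c history now [(3, 8)])
v4: WRITE d=53  (d history now [(4, 53)])
READ a @v3: history=[(2, 46)] -> pick v2 -> 46
v5: WRITE a=64  (a history now [(2, 46), (5, 64)])
READ e @v5: history=[(1, 72)] -> pick v1 -> 72
READ e @v1: history=[(1, 72)] -> pick v1 -> 72
READ d @v3: history=[(4, 53)] -> no version <= 3 -> NONE
v6: WRITE d=41  (d history now [(4, 53), (6, 41)])
READ c @v5: history=[(3, 8)] -> pick v3 -> 8
READ c @v3: history=[(3, 8)] -> pick v3 -> 8
v7: WRITE e=60  (e history now [(1, 72), (7, 60)])
v8: WRITE b=37  (b history now [(8, 37)])
READ e @v1: history=[(1, 72), (7, 60)] -> pick v1 -> 72
Read results in order: ['46', '72', '72', 'NONE', '8', '8', '72']
NONE count = 1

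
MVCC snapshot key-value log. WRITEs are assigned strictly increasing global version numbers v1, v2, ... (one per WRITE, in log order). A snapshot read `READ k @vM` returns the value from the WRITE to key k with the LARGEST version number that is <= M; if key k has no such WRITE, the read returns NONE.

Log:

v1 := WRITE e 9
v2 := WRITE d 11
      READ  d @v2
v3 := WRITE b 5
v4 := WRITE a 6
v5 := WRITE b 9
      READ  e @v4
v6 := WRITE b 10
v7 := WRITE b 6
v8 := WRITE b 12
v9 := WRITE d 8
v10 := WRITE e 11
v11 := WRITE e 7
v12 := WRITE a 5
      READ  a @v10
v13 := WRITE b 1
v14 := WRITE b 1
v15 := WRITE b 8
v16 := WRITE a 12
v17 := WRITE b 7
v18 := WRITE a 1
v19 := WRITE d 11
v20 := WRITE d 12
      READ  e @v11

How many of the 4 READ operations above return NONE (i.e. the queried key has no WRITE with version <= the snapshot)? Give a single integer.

v1: WRITE e=9  (e history now [(1, 9)])
v2: WRITE d=11  (d history now [(2, 11)])
READ d @v2: history=[(2, 11)] -> pick v2 -> 11
v3: WRITE b=5  (b history now [(3, 5)])
v4: WRITE a=6  (a history now [(4, 6)])
v5: WRITE b=9  (b history now [(3, 5), (5, 9)])
READ e @v4: history=[(1, 9)] -> pick v1 -> 9
v6: WRITE b=10  (b history now [(3, 5), (5, 9), (6, 10)])
v7: WRITE b=6  (b history now [(3, 5), (5, 9), (6, 10), (7, 6)])
v8: WRITE b=12  (b history now [(3, 5), (5, 9), (6, 10), (7, 6), (8, 12)])
v9: WRITE d=8  (d history now [(2, 11), (9, 8)])
v10: WRITE e=11  (e history now [(1, 9), (10, 11)])
v11: WRITE e=7  (e history now [(1, 9), (10, 11), (11, 7)])
v12: WRITE a=5  (a history now [(4, 6), (12, 5)])
READ a @v10: history=[(4, 6), (12, 5)] -> pick v4 -> 6
v13: WRITE b=1  (b history now [(3, 5), (5, 9), (6, 10), (7, 6), (8, 12), (13, 1)])
v14: WRITE b=1  (b history now [(3, 5), (5, 9), (6, 10), (7, 6), (8, 12), (13, 1), (14, 1)])
v15: WRITE b=8  (b history now [(3, 5), (5, 9), (6, 10), (7, 6), (8, 12), (13, 1), (14, 1), (15, 8)])
v16: WRITE a=12  (a history now [(4, 6), (12, 5), (16, 12)])
v17: WRITE b=7  (b history now [(3, 5), (5, 9), (6, 10), (7, 6), (8, 12), (13, 1), (14, 1), (15, 8), (17, 7)])
v18: WRITE a=1  (a history now [(4, 6), (12, 5), (16, 12), (18, 1)])
v19: WRITE d=11  (d history now [(2, 11), (9, 8), (19, 11)])
v20: WRITE d=12  (d history now [(2, 11), (9, 8), (19, 11), (20, 12)])
READ e @v11: history=[(1, 9), (10, 11), (11, 7)] -> pick v11 -> 7
Read results in order: ['11', '9', '6', '7']
NONE count = 0

Answer: 0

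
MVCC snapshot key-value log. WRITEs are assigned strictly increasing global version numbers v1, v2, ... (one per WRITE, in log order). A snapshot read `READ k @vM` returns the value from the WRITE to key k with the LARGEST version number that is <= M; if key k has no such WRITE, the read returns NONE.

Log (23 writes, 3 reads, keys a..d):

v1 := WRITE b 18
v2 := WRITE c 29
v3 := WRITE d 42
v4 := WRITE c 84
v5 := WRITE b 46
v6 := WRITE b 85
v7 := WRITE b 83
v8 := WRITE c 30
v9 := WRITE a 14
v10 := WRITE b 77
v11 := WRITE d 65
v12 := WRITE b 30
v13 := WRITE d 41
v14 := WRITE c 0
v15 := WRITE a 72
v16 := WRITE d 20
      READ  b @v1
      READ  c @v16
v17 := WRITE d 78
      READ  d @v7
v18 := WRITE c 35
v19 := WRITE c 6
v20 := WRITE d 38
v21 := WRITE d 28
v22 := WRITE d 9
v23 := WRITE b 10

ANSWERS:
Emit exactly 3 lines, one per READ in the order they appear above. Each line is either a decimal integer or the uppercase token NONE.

Answer: 18
0
42

Derivation:
v1: WRITE b=18  (b history now [(1, 18)])
v2: WRITE c=29  (c history now [(2, 29)])
v3: WRITE d=42  (d history now [(3, 42)])
v4: WRITE c=84  (c history now [(2, 29), (4, 84)])
v5: WRITE b=46  (b history now [(1, 18), (5, 46)])
v6: WRITE b=85  (b history now [(1, 18), (5, 46), (6, 85)])
v7: WRITE b=83  (b history now [(1, 18), (5, 46), (6, 85), (7, 83)])
v8: WRITE c=30  (c history now [(2, 29), (4, 84), (8, 30)])
v9: WRITE a=14  (a history now [(9, 14)])
v10: WRITE b=77  (b history now [(1, 18), (5, 46), (6, 85), (7, 83), (10, 77)])
v11: WRITE d=65  (d history now [(3, 42), (11, 65)])
v12: WRITE b=30  (b history now [(1, 18), (5, 46), (6, 85), (7, 83), (10, 77), (12, 30)])
v13: WRITE d=41  (d history now [(3, 42), (11, 65), (13, 41)])
v14: WRITE c=0  (c history now [(2, 29), (4, 84), (8, 30), (14, 0)])
v15: WRITE a=72  (a history now [(9, 14), (15, 72)])
v16: WRITE d=20  (d history now [(3, 42), (11, 65), (13, 41), (16, 20)])
READ b @v1: history=[(1, 18), (5, 46), (6, 85), (7, 83), (10, 77), (12, 30)] -> pick v1 -> 18
READ c @v16: history=[(2, 29), (4, 84), (8, 30), (14, 0)] -> pick v14 -> 0
v17: WRITE d=78  (d history now [(3, 42), (11, 65), (13, 41), (16, 20), (17, 78)])
READ d @v7: history=[(3, 42), (11, 65), (13, 41), (16, 20), (17, 78)] -> pick v3 -> 42
v18: WRITE c=35  (c history now [(2, 29), (4, 84), (8, 30), (14, 0), (18, 35)])
v19: WRITE c=6  (c history now [(2, 29), (4, 84), (8, 30), (14, 0), (18, 35), (19, 6)])
v20: WRITE d=38  (d history now [(3, 42), (11, 65), (13, 41), (16, 20), (17, 78), (20, 38)])
v21: WRITE d=28  (d history now [(3, 42), (11, 65), (13, 41), (16, 20), (17, 78), (20, 38), (21, 28)])
v22: WRITE d=9  (d history now [(3, 42), (11, 65), (13, 41), (16, 20), (17, 78), (20, 38), (21, 28), (22, 9)])
v23: WRITE b=10  (b history now [(1, 18), (5, 46), (6, 85), (7, 83), (10, 77), (12, 30), (23, 10)])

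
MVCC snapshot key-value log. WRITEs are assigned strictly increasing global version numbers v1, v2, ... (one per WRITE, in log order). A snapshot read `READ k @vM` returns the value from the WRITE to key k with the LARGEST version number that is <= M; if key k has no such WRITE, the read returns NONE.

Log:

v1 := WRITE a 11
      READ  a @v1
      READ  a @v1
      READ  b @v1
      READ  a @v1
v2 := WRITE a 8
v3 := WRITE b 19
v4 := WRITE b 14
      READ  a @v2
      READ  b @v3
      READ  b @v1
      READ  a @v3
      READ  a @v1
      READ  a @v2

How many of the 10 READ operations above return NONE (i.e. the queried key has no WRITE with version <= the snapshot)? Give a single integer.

v1: WRITE a=11  (a history now [(1, 11)])
READ a @v1: history=[(1, 11)] -> pick v1 -> 11
READ a @v1: history=[(1, 11)] -> pick v1 -> 11
READ b @v1: history=[] -> no version <= 1 -> NONE
READ a @v1: history=[(1, 11)] -> pick v1 -> 11
v2: WRITE a=8  (a history now [(1, 11), (2, 8)])
v3: WRITE b=19  (b history now [(3, 19)])
v4: WRITE b=14  (b history now [(3, 19), (4, 14)])
READ a @v2: history=[(1, 11), (2, 8)] -> pick v2 -> 8
READ b @v3: history=[(3, 19), (4, 14)] -> pick v3 -> 19
READ b @v1: history=[(3, 19), (4, 14)] -> no version <= 1 -> NONE
READ a @v3: history=[(1, 11), (2, 8)] -> pick v2 -> 8
READ a @v1: history=[(1, 11), (2, 8)] -> pick v1 -> 11
READ a @v2: history=[(1, 11), (2, 8)] -> pick v2 -> 8
Read results in order: ['11', '11', 'NONE', '11', '8', '19', 'NONE', '8', '11', '8']
NONE count = 2

Answer: 2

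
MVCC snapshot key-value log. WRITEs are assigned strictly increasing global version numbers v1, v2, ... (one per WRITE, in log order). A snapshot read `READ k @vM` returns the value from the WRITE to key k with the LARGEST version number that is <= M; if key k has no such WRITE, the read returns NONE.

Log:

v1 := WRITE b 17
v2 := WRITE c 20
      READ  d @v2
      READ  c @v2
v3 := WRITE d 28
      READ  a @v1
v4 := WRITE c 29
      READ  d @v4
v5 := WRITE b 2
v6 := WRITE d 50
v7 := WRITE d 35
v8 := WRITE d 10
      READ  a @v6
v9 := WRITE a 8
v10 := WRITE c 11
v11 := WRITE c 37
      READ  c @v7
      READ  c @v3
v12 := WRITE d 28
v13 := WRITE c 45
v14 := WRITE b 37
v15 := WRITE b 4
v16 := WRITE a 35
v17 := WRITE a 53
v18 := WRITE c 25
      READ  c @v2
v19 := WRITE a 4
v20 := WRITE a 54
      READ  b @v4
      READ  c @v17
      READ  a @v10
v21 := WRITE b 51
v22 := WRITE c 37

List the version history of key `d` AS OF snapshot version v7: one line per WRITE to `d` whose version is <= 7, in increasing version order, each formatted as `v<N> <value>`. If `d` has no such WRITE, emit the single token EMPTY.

Answer: v3 28
v6 50
v7 35

Derivation:
Scan writes for key=d with version <= 7:
  v1 WRITE b 17 -> skip
  v2 WRITE c 20 -> skip
  v3 WRITE d 28 -> keep
  v4 WRITE c 29 -> skip
  v5 WRITE b 2 -> skip
  v6 WRITE d 50 -> keep
  v7 WRITE d 35 -> keep
  v8 WRITE d 10 -> drop (> snap)
  v9 WRITE a 8 -> skip
  v10 WRITE c 11 -> skip
  v11 WRITE c 37 -> skip
  v12 WRITE d 28 -> drop (> snap)
  v13 WRITE c 45 -> skip
  v14 WRITE b 37 -> skip
  v15 WRITE b 4 -> skip
  v16 WRITE a 35 -> skip
  v17 WRITE a 53 -> skip
  v18 WRITE c 25 -> skip
  v19 WRITE a 4 -> skip
  v20 WRITE a 54 -> skip
  v21 WRITE b 51 -> skip
  v22 WRITE c 37 -> skip
Collected: [(3, 28), (6, 50), (7, 35)]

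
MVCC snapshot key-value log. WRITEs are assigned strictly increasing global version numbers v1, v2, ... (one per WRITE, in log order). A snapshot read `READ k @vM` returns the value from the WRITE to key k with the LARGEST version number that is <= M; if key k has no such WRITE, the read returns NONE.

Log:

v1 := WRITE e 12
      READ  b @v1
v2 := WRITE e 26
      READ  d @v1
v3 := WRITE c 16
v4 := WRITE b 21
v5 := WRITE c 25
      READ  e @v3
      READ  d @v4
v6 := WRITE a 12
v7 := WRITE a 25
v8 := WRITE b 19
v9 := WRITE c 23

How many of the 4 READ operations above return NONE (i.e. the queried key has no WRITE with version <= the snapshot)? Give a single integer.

v1: WRITE e=12  (e history now [(1, 12)])
READ b @v1: history=[] -> no version <= 1 -> NONE
v2: WRITE e=26  (e history now [(1, 12), (2, 26)])
READ d @v1: history=[] -> no version <= 1 -> NONE
v3: WRITE c=16  (c history now [(3, 16)])
v4: WRITE b=21  (b history now [(4, 21)])
v5: WRITE c=25  (c history now [(3, 16), (5, 25)])
READ e @v3: history=[(1, 12), (2, 26)] -> pick v2 -> 26
READ d @v4: history=[] -> no version <= 4 -> NONE
v6: WRITE a=12  (a history now [(6, 12)])
v7: WRITE a=25  (a history now [(6, 12), (7, 25)])
v8: WRITE b=19  (b history now [(4, 21), (8, 19)])
v9: WRITE c=23  (c history now [(3, 16), (5, 25), (9, 23)])
Read results in order: ['NONE', 'NONE', '26', 'NONE']
NONE count = 3

Answer: 3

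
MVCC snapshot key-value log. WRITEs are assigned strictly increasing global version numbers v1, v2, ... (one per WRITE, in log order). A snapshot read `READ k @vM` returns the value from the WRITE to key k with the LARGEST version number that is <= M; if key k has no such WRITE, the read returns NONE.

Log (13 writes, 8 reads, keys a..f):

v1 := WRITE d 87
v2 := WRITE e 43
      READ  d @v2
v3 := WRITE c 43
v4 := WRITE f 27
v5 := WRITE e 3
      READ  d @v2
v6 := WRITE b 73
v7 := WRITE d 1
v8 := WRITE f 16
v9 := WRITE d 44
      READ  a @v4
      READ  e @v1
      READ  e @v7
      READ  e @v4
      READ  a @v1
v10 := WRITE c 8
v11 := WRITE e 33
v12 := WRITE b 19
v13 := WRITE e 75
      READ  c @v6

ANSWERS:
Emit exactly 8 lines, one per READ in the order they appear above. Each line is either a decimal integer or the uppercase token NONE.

Answer: 87
87
NONE
NONE
3
43
NONE
43

Derivation:
v1: WRITE d=87  (d history now [(1, 87)])
v2: WRITE e=43  (e history now [(2, 43)])
READ d @v2: history=[(1, 87)] -> pick v1 -> 87
v3: WRITE c=43  (c history now [(3, 43)])
v4: WRITE f=27  (f history now [(4, 27)])
v5: WRITE e=3  (e history now [(2, 43), (5, 3)])
READ d @v2: history=[(1, 87)] -> pick v1 -> 87
v6: WRITE b=73  (b history now [(6, 73)])
v7: WRITE d=1  (d history now [(1, 87), (7, 1)])
v8: WRITE f=16  (f history now [(4, 27), (8, 16)])
v9: WRITE d=44  (d history now [(1, 87), (7, 1), (9, 44)])
READ a @v4: history=[] -> no version <= 4 -> NONE
READ e @v1: history=[(2, 43), (5, 3)] -> no version <= 1 -> NONE
READ e @v7: history=[(2, 43), (5, 3)] -> pick v5 -> 3
READ e @v4: history=[(2, 43), (5, 3)] -> pick v2 -> 43
READ a @v1: history=[] -> no version <= 1 -> NONE
v10: WRITE c=8  (c history now [(3, 43), (10, 8)])
v11: WRITE e=33  (e history now [(2, 43), (5, 3), (11, 33)])
v12: WRITE b=19  (b history now [(6, 73), (12, 19)])
v13: WRITE e=75  (e history now [(2, 43), (5, 3), (11, 33), (13, 75)])
READ c @v6: history=[(3, 43), (10, 8)] -> pick v3 -> 43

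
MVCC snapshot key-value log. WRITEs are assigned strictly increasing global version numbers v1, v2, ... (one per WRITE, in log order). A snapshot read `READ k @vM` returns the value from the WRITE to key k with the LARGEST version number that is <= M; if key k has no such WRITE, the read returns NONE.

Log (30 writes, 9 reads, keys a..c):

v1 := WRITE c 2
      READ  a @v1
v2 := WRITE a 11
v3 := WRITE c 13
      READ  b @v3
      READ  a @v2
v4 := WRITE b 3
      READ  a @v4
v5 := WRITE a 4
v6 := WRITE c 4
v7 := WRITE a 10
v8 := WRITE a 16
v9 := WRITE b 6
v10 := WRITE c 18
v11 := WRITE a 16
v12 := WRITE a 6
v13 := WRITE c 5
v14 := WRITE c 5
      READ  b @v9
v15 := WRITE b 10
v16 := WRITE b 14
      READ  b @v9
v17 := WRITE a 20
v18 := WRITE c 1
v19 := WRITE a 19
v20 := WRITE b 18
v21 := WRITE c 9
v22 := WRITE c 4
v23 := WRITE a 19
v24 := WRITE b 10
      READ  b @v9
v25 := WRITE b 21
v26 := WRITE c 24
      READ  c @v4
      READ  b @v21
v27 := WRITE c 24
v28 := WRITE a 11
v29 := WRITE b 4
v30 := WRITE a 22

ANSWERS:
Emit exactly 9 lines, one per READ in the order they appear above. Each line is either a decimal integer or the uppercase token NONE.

v1: WRITE c=2  (c history now [(1, 2)])
READ a @v1: history=[] -> no version <= 1 -> NONE
v2: WRITE a=11  (a history now [(2, 11)])
v3: WRITE c=13  (c history now [(1, 2), (3, 13)])
READ b @v3: history=[] -> no version <= 3 -> NONE
READ a @v2: history=[(2, 11)] -> pick v2 -> 11
v4: WRITE b=3  (b history now [(4, 3)])
READ a @v4: history=[(2, 11)] -> pick v2 -> 11
v5: WRITE a=4  (a history now [(2, 11), (5, 4)])
v6: WRITE c=4  (c history now [(1, 2), (3, 13), (6, 4)])
v7: WRITE a=10  (a history now [(2, 11), (5, 4), (7, 10)])
v8: WRITE a=16  (a history now [(2, 11), (5, 4), (7, 10), (8, 16)])
v9: WRITE b=6  (b history now [(4, 3), (9, 6)])
v10: WRITE c=18  (c history now [(1, 2), (3, 13), (6, 4), (10, 18)])
v11: WRITE a=16  (a history now [(2, 11), (5, 4), (7, 10), (8, 16), (11, 16)])
v12: WRITE a=6  (a history now [(2, 11), (5, 4), (7, 10), (8, 16), (11, 16), (12, 6)])
v13: WRITE c=5  (c history now [(1, 2), (3, 13), (6, 4), (10, 18), (13, 5)])
v14: WRITE c=5  (c history now [(1, 2), (3, 13), (6, 4), (10, 18), (13, 5), (14, 5)])
READ b @v9: history=[(4, 3), (9, 6)] -> pick v9 -> 6
v15: WRITE b=10  (b history now [(4, 3), (9, 6), (15, 10)])
v16: WRITE b=14  (b history now [(4, 3), (9, 6), (15, 10), (16, 14)])
READ b @v9: history=[(4, 3), (9, 6), (15, 10), (16, 14)] -> pick v9 -> 6
v17: WRITE a=20  (a history now [(2, 11), (5, 4), (7, 10), (8, 16), (11, 16), (12, 6), (17, 20)])
v18: WRITE c=1  (c history now [(1, 2), (3, 13), (6, 4), (10, 18), (13, 5), (14, 5), (18, 1)])
v19: WRITE a=19  (a history now [(2, 11), (5, 4), (7, 10), (8, 16), (11, 16), (12, 6), (17, 20), (19, 19)])
v20: WRITE b=18  (b history now [(4, 3), (9, 6), (15, 10), (16, 14), (20, 18)])
v21: WRITE c=9  (c history now [(1, 2), (3, 13), (6, 4), (10, 18), (13, 5), (14, 5), (18, 1), (21, 9)])
v22: WRITE c=4  (c history now [(1, 2), (3, 13), (6, 4), (10, 18), (13, 5), (14, 5), (18, 1), (21, 9), (22, 4)])
v23: WRITE a=19  (a history now [(2, 11), (5, 4), (7, 10), (8, 16), (11, 16), (12, 6), (17, 20), (19, 19), (23, 19)])
v24: WRITE b=10  (b history now [(4, 3), (9, 6), (15, 10), (16, 14), (20, 18), (24, 10)])
READ b @v9: history=[(4, 3), (9, 6), (15, 10), (16, 14), (20, 18), (24, 10)] -> pick v9 -> 6
v25: WRITE b=21  (b history now [(4, 3), (9, 6), (15, 10), (16, 14), (20, 18), (24, 10), (25, 21)])
v26: WRITE c=24  (c history now [(1, 2), (3, 13), (6, 4), (10, 18), (13, 5), (14, 5), (18, 1), (21, 9), (22, 4), (26, 24)])
READ c @v4: history=[(1, 2), (3, 13), (6, 4), (10, 18), (13, 5), (14, 5), (18, 1), (21, 9), (22, 4), (26, 24)] -> pick v3 -> 13
READ b @v21: history=[(4, 3), (9, 6), (15, 10), (16, 14), (20, 18), (24, 10), (25, 21)] -> pick v20 -> 18
v27: WRITE c=24  (c history now [(1, 2), (3, 13), (6, 4), (10, 18), (13, 5), (14, 5), (18, 1), (21, 9), (22, 4), (26, 24), (27, 24)])
v28: WRITE a=11  (a history now [(2, 11), (5, 4), (7, 10), (8, 16), (11, 16), (12, 6), (17, 20), (19, 19), (23, 19), (28, 11)])
v29: WRITE b=4  (b history now [(4, 3), (9, 6), (15, 10), (16, 14), (20, 18), (24, 10), (25, 21), (29, 4)])
v30: WRITE a=22  (a history now [(2, 11), (5, 4), (7, 10), (8, 16), (11, 16), (12, 6), (17, 20), (19, 19), (23, 19), (28, 11), (30, 22)])

Answer: NONE
NONE
11
11
6
6
6
13
18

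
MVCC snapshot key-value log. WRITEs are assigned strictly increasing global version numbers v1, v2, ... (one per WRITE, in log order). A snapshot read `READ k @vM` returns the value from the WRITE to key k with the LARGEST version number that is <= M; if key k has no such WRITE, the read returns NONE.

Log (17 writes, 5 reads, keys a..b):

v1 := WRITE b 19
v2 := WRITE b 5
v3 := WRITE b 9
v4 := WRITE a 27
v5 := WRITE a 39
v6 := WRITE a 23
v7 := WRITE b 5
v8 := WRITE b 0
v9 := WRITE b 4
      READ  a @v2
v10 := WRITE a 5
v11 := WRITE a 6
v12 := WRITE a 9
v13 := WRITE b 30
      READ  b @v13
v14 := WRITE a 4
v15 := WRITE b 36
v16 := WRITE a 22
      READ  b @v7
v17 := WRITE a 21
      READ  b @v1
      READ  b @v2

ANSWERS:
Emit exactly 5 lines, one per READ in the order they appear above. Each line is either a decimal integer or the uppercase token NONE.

v1: WRITE b=19  (b history now [(1, 19)])
v2: WRITE b=5  (b history now [(1, 19), (2, 5)])
v3: WRITE b=9  (b history now [(1, 19), (2, 5), (3, 9)])
v4: WRITE a=27  (a history now [(4, 27)])
v5: WRITE a=39  (a history now [(4, 27), (5, 39)])
v6: WRITE a=23  (a history now [(4, 27), (5, 39), (6, 23)])
v7: WRITE b=5  (b history now [(1, 19), (2, 5), (3, 9), (7, 5)])
v8: WRITE b=0  (b history now [(1, 19), (2, 5), (3, 9), (7, 5), (8, 0)])
v9: WRITE b=4  (b history now [(1, 19), (2, 5), (3, 9), (7, 5), (8, 0), (9, 4)])
READ a @v2: history=[(4, 27), (5, 39), (6, 23)] -> no version <= 2 -> NONE
v10: WRITE a=5  (a history now [(4, 27), (5, 39), (6, 23), (10, 5)])
v11: WRITE a=6  (a history now [(4, 27), (5, 39), (6, 23), (10, 5), (11, 6)])
v12: WRITE a=9  (a history now [(4, 27), (5, 39), (6, 23), (10, 5), (11, 6), (12, 9)])
v13: WRITE b=30  (b history now [(1, 19), (2, 5), (3, 9), (7, 5), (8, 0), (9, 4), (13, 30)])
READ b @v13: history=[(1, 19), (2, 5), (3, 9), (7, 5), (8, 0), (9, 4), (13, 30)] -> pick v13 -> 30
v14: WRITE a=4  (a history now [(4, 27), (5, 39), (6, 23), (10, 5), (11, 6), (12, 9), (14, 4)])
v15: WRITE b=36  (b history now [(1, 19), (2, 5), (3, 9), (7, 5), (8, 0), (9, 4), (13, 30), (15, 36)])
v16: WRITE a=22  (a history now [(4, 27), (5, 39), (6, 23), (10, 5), (11, 6), (12, 9), (14, 4), (16, 22)])
READ b @v7: history=[(1, 19), (2, 5), (3, 9), (7, 5), (8, 0), (9, 4), (13, 30), (15, 36)] -> pick v7 -> 5
v17: WRITE a=21  (a history now [(4, 27), (5, 39), (6, 23), (10, 5), (11, 6), (12, 9), (14, 4), (16, 22), (17, 21)])
READ b @v1: history=[(1, 19), (2, 5), (3, 9), (7, 5), (8, 0), (9, 4), (13, 30), (15, 36)] -> pick v1 -> 19
READ b @v2: history=[(1, 19), (2, 5), (3, 9), (7, 5), (8, 0), (9, 4), (13, 30), (15, 36)] -> pick v2 -> 5

Answer: NONE
30
5
19
5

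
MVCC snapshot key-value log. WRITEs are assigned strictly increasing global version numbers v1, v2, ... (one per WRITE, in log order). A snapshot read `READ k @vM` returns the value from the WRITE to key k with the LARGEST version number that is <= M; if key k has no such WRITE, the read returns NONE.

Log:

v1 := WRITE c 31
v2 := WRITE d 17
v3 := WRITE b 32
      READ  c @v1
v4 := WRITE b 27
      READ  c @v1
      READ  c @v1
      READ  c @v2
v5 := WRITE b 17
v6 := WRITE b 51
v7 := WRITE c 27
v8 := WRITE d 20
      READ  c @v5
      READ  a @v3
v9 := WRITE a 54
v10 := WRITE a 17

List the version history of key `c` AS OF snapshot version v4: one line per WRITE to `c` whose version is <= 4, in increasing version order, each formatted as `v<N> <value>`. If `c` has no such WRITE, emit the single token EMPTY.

Scan writes for key=c with version <= 4:
  v1 WRITE c 31 -> keep
  v2 WRITE d 17 -> skip
  v3 WRITE b 32 -> skip
  v4 WRITE b 27 -> skip
  v5 WRITE b 17 -> skip
  v6 WRITE b 51 -> skip
  v7 WRITE c 27 -> drop (> snap)
  v8 WRITE d 20 -> skip
  v9 WRITE a 54 -> skip
  v10 WRITE a 17 -> skip
Collected: [(1, 31)]

Answer: v1 31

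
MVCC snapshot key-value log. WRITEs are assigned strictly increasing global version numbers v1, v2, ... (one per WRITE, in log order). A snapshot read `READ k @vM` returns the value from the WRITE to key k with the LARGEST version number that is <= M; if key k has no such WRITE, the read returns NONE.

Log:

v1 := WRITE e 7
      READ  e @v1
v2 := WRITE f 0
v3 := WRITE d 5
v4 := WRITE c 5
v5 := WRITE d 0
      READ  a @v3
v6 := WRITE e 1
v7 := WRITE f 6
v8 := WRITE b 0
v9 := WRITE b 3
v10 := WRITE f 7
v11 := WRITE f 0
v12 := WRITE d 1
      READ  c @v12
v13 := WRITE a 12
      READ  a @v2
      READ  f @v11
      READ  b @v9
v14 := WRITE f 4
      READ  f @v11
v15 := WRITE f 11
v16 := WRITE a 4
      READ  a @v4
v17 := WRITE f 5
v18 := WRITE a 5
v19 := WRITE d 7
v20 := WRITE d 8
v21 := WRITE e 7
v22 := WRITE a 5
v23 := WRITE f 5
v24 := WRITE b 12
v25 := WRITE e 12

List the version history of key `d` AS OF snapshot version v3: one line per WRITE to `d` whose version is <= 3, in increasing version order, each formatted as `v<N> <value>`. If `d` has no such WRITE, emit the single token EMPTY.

Answer: v3 5

Derivation:
Scan writes for key=d with version <= 3:
  v1 WRITE e 7 -> skip
  v2 WRITE f 0 -> skip
  v3 WRITE d 5 -> keep
  v4 WRITE c 5 -> skip
  v5 WRITE d 0 -> drop (> snap)
  v6 WRITE e 1 -> skip
  v7 WRITE f 6 -> skip
  v8 WRITE b 0 -> skip
  v9 WRITE b 3 -> skip
  v10 WRITE f 7 -> skip
  v11 WRITE f 0 -> skip
  v12 WRITE d 1 -> drop (> snap)
  v13 WRITE a 12 -> skip
  v14 WRITE f 4 -> skip
  v15 WRITE f 11 -> skip
  v16 WRITE a 4 -> skip
  v17 WRITE f 5 -> skip
  v18 WRITE a 5 -> skip
  v19 WRITE d 7 -> drop (> snap)
  v20 WRITE d 8 -> drop (> snap)
  v21 WRITE e 7 -> skip
  v22 WRITE a 5 -> skip
  v23 WRITE f 5 -> skip
  v24 WRITE b 12 -> skip
  v25 WRITE e 12 -> skip
Collected: [(3, 5)]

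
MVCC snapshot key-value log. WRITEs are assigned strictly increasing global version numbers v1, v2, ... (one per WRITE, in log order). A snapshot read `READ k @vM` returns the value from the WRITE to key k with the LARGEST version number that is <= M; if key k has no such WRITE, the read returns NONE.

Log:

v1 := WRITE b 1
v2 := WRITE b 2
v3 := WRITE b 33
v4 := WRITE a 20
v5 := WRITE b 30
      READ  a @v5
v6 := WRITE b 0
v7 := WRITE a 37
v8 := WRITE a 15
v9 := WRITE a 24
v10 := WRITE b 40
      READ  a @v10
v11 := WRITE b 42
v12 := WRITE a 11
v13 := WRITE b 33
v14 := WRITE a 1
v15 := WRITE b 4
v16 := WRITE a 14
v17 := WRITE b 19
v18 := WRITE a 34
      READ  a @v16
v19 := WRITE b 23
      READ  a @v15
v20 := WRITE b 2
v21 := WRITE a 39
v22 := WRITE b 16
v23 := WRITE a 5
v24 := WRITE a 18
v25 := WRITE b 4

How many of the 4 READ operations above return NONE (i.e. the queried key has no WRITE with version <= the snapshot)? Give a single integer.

Answer: 0

Derivation:
v1: WRITE b=1  (b history now [(1, 1)])
v2: WRITE b=2  (b history now [(1, 1), (2, 2)])
v3: WRITE b=33  (b history now [(1, 1), (2, 2), (3, 33)])
v4: WRITE a=20  (a history now [(4, 20)])
v5: WRITE b=30  (b history now [(1, 1), (2, 2), (3, 33), (5, 30)])
READ a @v5: history=[(4, 20)] -> pick v4 -> 20
v6: WRITE b=0  (b history now [(1, 1), (2, 2), (3, 33), (5, 30), (6, 0)])
v7: WRITE a=37  (a history now [(4, 20), (7, 37)])
v8: WRITE a=15  (a history now [(4, 20), (7, 37), (8, 15)])
v9: WRITE a=24  (a history now [(4, 20), (7, 37), (8, 15), (9, 24)])
v10: WRITE b=40  (b history now [(1, 1), (2, 2), (3, 33), (5, 30), (6, 0), (10, 40)])
READ a @v10: history=[(4, 20), (7, 37), (8, 15), (9, 24)] -> pick v9 -> 24
v11: WRITE b=42  (b history now [(1, 1), (2, 2), (3, 33), (5, 30), (6, 0), (10, 40), (11, 42)])
v12: WRITE a=11  (a history now [(4, 20), (7, 37), (8, 15), (9, 24), (12, 11)])
v13: WRITE b=33  (b history now [(1, 1), (2, 2), (3, 33), (5, 30), (6, 0), (10, 40), (11, 42), (13, 33)])
v14: WRITE a=1  (a history now [(4, 20), (7, 37), (8, 15), (9, 24), (12, 11), (14, 1)])
v15: WRITE b=4  (b history now [(1, 1), (2, 2), (3, 33), (5, 30), (6, 0), (10, 40), (11, 42), (13, 33), (15, 4)])
v16: WRITE a=14  (a history now [(4, 20), (7, 37), (8, 15), (9, 24), (12, 11), (14, 1), (16, 14)])
v17: WRITE b=19  (b history now [(1, 1), (2, 2), (3, 33), (5, 30), (6, 0), (10, 40), (11, 42), (13, 33), (15, 4), (17, 19)])
v18: WRITE a=34  (a history now [(4, 20), (7, 37), (8, 15), (9, 24), (12, 11), (14, 1), (16, 14), (18, 34)])
READ a @v16: history=[(4, 20), (7, 37), (8, 15), (9, 24), (12, 11), (14, 1), (16, 14), (18, 34)] -> pick v16 -> 14
v19: WRITE b=23  (b history now [(1, 1), (2, 2), (3, 33), (5, 30), (6, 0), (10, 40), (11, 42), (13, 33), (15, 4), (17, 19), (19, 23)])
READ a @v15: history=[(4, 20), (7, 37), (8, 15), (9, 24), (12, 11), (14, 1), (16, 14), (18, 34)] -> pick v14 -> 1
v20: WRITE b=2  (b history now [(1, 1), (2, 2), (3, 33), (5, 30), (6, 0), (10, 40), (11, 42), (13, 33), (15, 4), (17, 19), (19, 23), (20, 2)])
v21: WRITE a=39  (a history now [(4, 20), (7, 37), (8, 15), (9, 24), (12, 11), (14, 1), (16, 14), (18, 34), (21, 39)])
v22: WRITE b=16  (b history now [(1, 1), (2, 2), (3, 33), (5, 30), (6, 0), (10, 40), (11, 42), (13, 33), (15, 4), (17, 19), (19, 23), (20, 2), (22, 16)])
v23: WRITE a=5  (a history now [(4, 20), (7, 37), (8, 15), (9, 24), (12, 11), (14, 1), (16, 14), (18, 34), (21, 39), (23, 5)])
v24: WRITE a=18  (a history now [(4, 20), (7, 37), (8, 15), (9, 24), (12, 11), (14, 1), (16, 14), (18, 34), (21, 39), (23, 5), (24, 18)])
v25: WRITE b=4  (b history now [(1, 1), (2, 2), (3, 33), (5, 30), (6, 0), (10, 40), (11, 42), (13, 33), (15, 4), (17, 19), (19, 23), (20, 2), (22, 16), (25, 4)])
Read results in order: ['20', '24', '14', '1']
NONE count = 0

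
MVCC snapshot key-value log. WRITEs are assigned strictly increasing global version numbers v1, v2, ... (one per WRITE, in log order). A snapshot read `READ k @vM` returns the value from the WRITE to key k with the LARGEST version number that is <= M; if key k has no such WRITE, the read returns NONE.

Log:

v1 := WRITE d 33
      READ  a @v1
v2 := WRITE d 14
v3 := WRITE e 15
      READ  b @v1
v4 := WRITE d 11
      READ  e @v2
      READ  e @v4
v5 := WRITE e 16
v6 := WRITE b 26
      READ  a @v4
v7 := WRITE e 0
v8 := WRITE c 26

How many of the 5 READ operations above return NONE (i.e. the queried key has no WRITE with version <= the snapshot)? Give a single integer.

Answer: 4

Derivation:
v1: WRITE d=33  (d history now [(1, 33)])
READ a @v1: history=[] -> no version <= 1 -> NONE
v2: WRITE d=14  (d history now [(1, 33), (2, 14)])
v3: WRITE e=15  (e history now [(3, 15)])
READ b @v1: history=[] -> no version <= 1 -> NONE
v4: WRITE d=11  (d history now [(1, 33), (2, 14), (4, 11)])
READ e @v2: history=[(3, 15)] -> no version <= 2 -> NONE
READ e @v4: history=[(3, 15)] -> pick v3 -> 15
v5: WRITE e=16  (e history now [(3, 15), (5, 16)])
v6: WRITE b=26  (b history now [(6, 26)])
READ a @v4: history=[] -> no version <= 4 -> NONE
v7: WRITE e=0  (e history now [(3, 15), (5, 16), (7, 0)])
v8: WRITE c=26  (c history now [(8, 26)])
Read results in order: ['NONE', 'NONE', 'NONE', '15', 'NONE']
NONE count = 4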